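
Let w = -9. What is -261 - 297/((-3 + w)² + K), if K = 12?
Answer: -13671/52 ≈ -262.90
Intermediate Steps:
-261 - 297/((-3 + w)² + K) = -261 - 297/((-3 - 9)² + 12) = -261 - 297/((-12)² + 12) = -261 - 297/(144 + 12) = -261 - 297/156 = -261 - 297*1/156 = -261 - 99/52 = -13671/52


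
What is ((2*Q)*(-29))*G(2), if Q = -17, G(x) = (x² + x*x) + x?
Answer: 9860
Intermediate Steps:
G(x) = x + 2*x² (G(x) = (x² + x²) + x = 2*x² + x = x + 2*x²)
((2*Q)*(-29))*G(2) = ((2*(-17))*(-29))*(2*(1 + 2*2)) = (-34*(-29))*(2*(1 + 4)) = 986*(2*5) = 986*10 = 9860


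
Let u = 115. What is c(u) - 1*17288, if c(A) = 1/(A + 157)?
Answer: -4702335/272 ≈ -17288.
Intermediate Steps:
c(A) = 1/(157 + A)
c(u) - 1*17288 = 1/(157 + 115) - 1*17288 = 1/272 - 17288 = -4702335/272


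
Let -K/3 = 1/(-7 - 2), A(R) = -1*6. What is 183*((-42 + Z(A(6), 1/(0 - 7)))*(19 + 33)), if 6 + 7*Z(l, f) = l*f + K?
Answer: -19904300/49 ≈ -4.0621e+5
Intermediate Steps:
A(R) = -6
K = ⅓ (K = -3/(-7 - 2) = -3/(-9) = -3*(-⅑) = ⅓ ≈ 0.33333)
Z(l, f) = -17/21 + f*l/7 (Z(l, f) = -6/7 + (l*f + ⅓)/7 = -6/7 + (f*l + ⅓)/7 = -6/7 + (⅓ + f*l)/7 = -6/7 + (1/21 + f*l/7) = -17/21 + f*l/7)
183*((-42 + Z(A(6), 1/(0 - 7)))*(19 + 33)) = 183*((-42 + (-17/21 + (⅐)*(-6)/(0 - 7)))*(19 + 33)) = 183*((-42 + (-17/21 + (⅐)*(-6)/(-7)))*52) = 183*((-42 + (-17/21 + (⅐)*(-⅐)*(-6)))*52) = 183*((-42 + (-17/21 + 6/49))*52) = 183*((-42 - 101/147)*52) = 183*(-6275/147*52) = 183*(-326300/147) = -19904300/49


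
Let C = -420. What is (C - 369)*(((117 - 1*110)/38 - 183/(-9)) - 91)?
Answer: 2113205/38 ≈ 55611.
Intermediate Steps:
(C - 369)*(((117 - 1*110)/38 - 183/(-9)) - 91) = (-420 - 369)*(((117 - 1*110)/38 - 183/(-9)) - 91) = -789*(((117 - 110)*(1/38) - 183*(-⅑)) - 91) = -789*((7*(1/38) + 61/3) - 91) = -789*((7/38 + 61/3) - 91) = -789*(2339/114 - 91) = -789*(-8035/114) = 2113205/38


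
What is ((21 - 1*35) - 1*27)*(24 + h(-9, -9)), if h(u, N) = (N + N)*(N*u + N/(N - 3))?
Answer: 118695/2 ≈ 59348.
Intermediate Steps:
h(u, N) = 2*N*(N*u + N/(-3 + N)) (h(u, N) = (2*N)*(N*u + N/(-3 + N)) = 2*N*(N*u + N/(-3 + N)))
((21 - 1*35) - 1*27)*(24 + h(-9, -9)) = ((21 - 1*35) - 1*27)*(24 + 2*(-9)²*(1 - 3*(-9) - 9*(-9))/(-3 - 9)) = ((21 - 35) - 27)*(24 + 2*81*(1 + 27 + 81)/(-12)) = (-14 - 27)*(24 + 2*81*(-1/12)*109) = -41*(24 - 2943/2) = -41*(-2895/2) = 118695/2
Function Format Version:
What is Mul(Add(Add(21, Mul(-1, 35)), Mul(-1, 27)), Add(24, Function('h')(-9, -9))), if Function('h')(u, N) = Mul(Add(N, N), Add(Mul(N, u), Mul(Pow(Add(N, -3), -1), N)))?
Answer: Rational(118695, 2) ≈ 59348.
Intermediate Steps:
Function('h')(u, N) = Mul(2, N, Add(Mul(N, u), Mul(N, Pow(Add(-3, N), -1)))) (Function('h')(u, N) = Mul(Mul(2, N), Add(Mul(N, u), Mul(Pow(Add(-3, N), -1), N))) = Mul(Mul(2, N), Add(Mul(N, u), Mul(N, Pow(Add(-3, N), -1)))) = Mul(2, N, Add(Mul(N, u), Mul(N, Pow(Add(-3, N), -1)))))
Mul(Add(Add(21, Mul(-1, 35)), Mul(-1, 27)), Add(24, Function('h')(-9, -9))) = Mul(Add(Add(21, Mul(-1, 35)), Mul(-1, 27)), Add(24, Mul(2, Pow(-9, 2), Pow(Add(-3, -9), -1), Add(1, Mul(-3, -9), Mul(-9, -9))))) = Mul(Add(Add(21, -35), -27), Add(24, Mul(2, 81, Pow(-12, -1), Add(1, 27, 81)))) = Mul(Add(-14, -27), Add(24, Mul(2, 81, Rational(-1, 12), 109))) = Mul(-41, Add(24, Rational(-2943, 2))) = Mul(-41, Rational(-2895, 2)) = Rational(118695, 2)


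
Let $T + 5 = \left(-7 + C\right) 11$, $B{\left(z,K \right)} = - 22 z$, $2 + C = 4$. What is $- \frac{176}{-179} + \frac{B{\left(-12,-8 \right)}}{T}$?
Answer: $- \frac{3058}{895} \approx -3.4168$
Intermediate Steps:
$C = 2$ ($C = -2 + 4 = 2$)
$T = -60$ ($T = -5 + \left(-7 + 2\right) 11 = -5 - 55 = -60$)
$- \frac{176}{-179} + \frac{B{\left(-12,-8 \right)}}{T} = - \frac{176}{-179} + \frac{\left(-22\right) \left(-12\right)}{-60} = \left(-176\right) \left(- \frac{1}{179}\right) + 264 \left(- \frac{1}{60}\right) = \frac{176}{179} - \frac{22}{5} = - \frac{3058}{895}$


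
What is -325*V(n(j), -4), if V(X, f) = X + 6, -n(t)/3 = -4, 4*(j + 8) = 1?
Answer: -5850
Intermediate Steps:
j = -31/4 (j = -8 + (1/4)*1 = -8 + 1/4 = -31/4 ≈ -7.7500)
n(t) = 12 (n(t) = -3*(-4) = 12)
V(X, f) = 6 + X
-325*V(n(j), -4) = -325*(6 + 12) = -325*18 = -5850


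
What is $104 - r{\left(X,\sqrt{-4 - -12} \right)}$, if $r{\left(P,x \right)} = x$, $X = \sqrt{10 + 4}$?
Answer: $104 - 2 \sqrt{2} \approx 101.17$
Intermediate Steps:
$X = \sqrt{14} \approx 3.7417$
$104 - r{\left(X,\sqrt{-4 - -12} \right)} = 104 - \sqrt{-4 - -12} = 104 - \sqrt{-4 + 12} = 104 - \sqrt{8} = 104 - 2 \sqrt{2}$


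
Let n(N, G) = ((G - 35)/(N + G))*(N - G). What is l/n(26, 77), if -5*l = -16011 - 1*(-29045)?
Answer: 95893/765 ≈ 125.35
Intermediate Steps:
l = -13034/5 (l = -(-16011 - 1*(-29045))/5 = -(-16011 + 29045)/5 = -⅕*13034 = -13034/5 ≈ -2606.8)
n(N, G) = (-35 + G)*(N - G)/(G + N) (n(N, G) = ((-35 + G)/(G + N))*(N - G) = (-35 + G)*(N - G)/(G + N))
l/n(26, 77) = -13034*(77 + 26)/(-1*77² - 35*26 + 35*77 + 77*26)/5 = -13034*103/(-1*5929 - 910 + 2695 + 2002)/5 = -13034*103/(-5929 - 910 + 2695 + 2002)/5 = -13034/(5*((1/103)*(-2142))) = -13034/(5*(-2142/103)) = -13034/5*(-103/2142) = 95893/765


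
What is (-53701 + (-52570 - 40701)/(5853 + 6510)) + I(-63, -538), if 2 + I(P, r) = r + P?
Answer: -671453623/12363 ≈ -54312.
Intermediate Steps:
I(P, r) = -2 + P + r (I(P, r) = -2 + (r + P) = -2 + (P + r) = -2 + P + r)
(-53701 + (-52570 - 40701)/(5853 + 6510)) + I(-63, -538) = (-53701 + (-52570 - 40701)/(5853 + 6510)) + (-2 - 63 - 538) = (-53701 - 93271/12363) - 603 = -663998734/12363 - 603 = -671453623/12363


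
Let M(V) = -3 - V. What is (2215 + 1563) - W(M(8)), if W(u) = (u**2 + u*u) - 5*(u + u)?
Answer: 3426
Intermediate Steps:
W(u) = -10*u + 2*u**2 (W(u) = (u**2 + u**2) - 10*u = 2*u**2 - 10*u = -10*u + 2*u**2)
(2215 + 1563) - W(M(8)) = (2215 + 1563) - 2*(-3 - 1*8)*(-5 + (-3 - 1*8)) = 3778 - 2*(-3 - 8)*(-5 + (-3 - 8)) = 3778 - 2*(-11)*(-5 - 11) = 3778 - 2*(-11)*(-16) = 3778 - 1*352 = 3778 - 352 = 3426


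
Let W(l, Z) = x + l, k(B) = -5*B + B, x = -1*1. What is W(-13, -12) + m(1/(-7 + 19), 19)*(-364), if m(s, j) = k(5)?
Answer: 7266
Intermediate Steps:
x = -1
k(B) = -4*B
W(l, Z) = -1 + l
m(s, j) = -20 (m(s, j) = -4*5 = -20)
W(-13, -12) + m(1/(-7 + 19), 19)*(-364) = (-1 - 13) - 20*(-364) = -14 + 7280 = 7266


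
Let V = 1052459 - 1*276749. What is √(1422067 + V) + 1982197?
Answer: 1982197 + √2197777 ≈ 1.9837e+6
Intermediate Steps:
V = 775710 (V = 1052459 - 276749 = 775710)
√(1422067 + V) + 1982197 = √(1422067 + 775710) + 1982197 = √2197777 + 1982197 = 1982197 + √2197777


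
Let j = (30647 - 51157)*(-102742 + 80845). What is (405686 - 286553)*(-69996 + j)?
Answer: 53495181390042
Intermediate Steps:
j = 449107470 (j = -20510*(-21897) = 449107470)
(405686 - 286553)*(-69996 + j) = (405686 - 286553)*(-69996 + 449107470) = 119133*449037474 = 53495181390042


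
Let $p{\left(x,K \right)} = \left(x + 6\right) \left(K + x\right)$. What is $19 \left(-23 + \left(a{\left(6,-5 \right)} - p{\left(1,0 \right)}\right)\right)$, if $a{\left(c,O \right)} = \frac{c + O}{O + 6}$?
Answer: $-551$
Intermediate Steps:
$a{\left(c,O \right)} = \frac{O + c}{6 + O}$
$p{\left(x,K \right)} = \left(6 + x\right) \left(K + x\right)$
$19 \left(-23 + \left(a{\left(6,-5 \right)} - p{\left(1,0 \right)}\right)\right) = 19 \left(-23 - \left(1 + 0 + 6 - \frac{-5 + 6}{6 - 5}\right)\right) = 19 \left(-23 + \left(1^{-1} \cdot 1 - \left(1 + 0 + 6 + 0\right)\right)\right) = 19 \left(-23 + \left(1 \cdot 1 - 7\right)\right) = 19 \left(-23 + \left(1 - 7\right)\right) = 19 \left(-23 - 6\right) = 19 \left(-29\right) = -551$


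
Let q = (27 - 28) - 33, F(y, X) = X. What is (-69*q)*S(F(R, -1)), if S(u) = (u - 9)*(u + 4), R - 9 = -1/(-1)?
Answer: -70380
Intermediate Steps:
R = 10 (R = 9 - 1/(-1) = 9 - 1*(-1) = 9 + 1 = 10)
S(u) = (-9 + u)*(4 + u)
q = -34 (q = -1 - 33 = -34)
(-69*q)*S(F(R, -1)) = (-69*(-34))*(-36 + (-1)² - 5*(-1)) = 2346*(-36 + 1 + 5) = 2346*(-30) = -70380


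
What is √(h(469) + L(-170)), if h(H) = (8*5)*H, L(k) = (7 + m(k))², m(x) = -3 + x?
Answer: 2*√11579 ≈ 215.21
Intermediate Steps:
L(k) = (4 + k)² (L(k) = (7 + (-3 + k))² = (4 + k)²)
h(H) = 40*H
√(h(469) + L(-170)) = √(40*469 + (4 - 170)²) = √(18760 + (-166)²) = √(18760 + 27556) = √46316 = 2*√11579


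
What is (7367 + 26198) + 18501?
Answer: 52066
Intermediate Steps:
(7367 + 26198) + 18501 = 33565 + 18501 = 52066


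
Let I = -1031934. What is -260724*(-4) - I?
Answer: 2074830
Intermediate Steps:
-260724*(-4) - I = -260724*(-4) - 1*(-1031934) = 1042896 + 1031934 = 2074830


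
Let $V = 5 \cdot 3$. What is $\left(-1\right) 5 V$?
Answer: $-75$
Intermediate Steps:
$V = 15$
$\left(-1\right) 5 V = \left(-1\right) 5 \cdot 15 = \left(-5\right) 15 = -75$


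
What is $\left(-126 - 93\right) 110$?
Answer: $-24090$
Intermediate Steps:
$\left(-126 - 93\right) 110 = \left(-219\right) 110 = -24090$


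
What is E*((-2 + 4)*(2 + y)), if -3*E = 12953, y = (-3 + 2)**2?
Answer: -25906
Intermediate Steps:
y = 1 (y = (-1)**2 = 1)
E = -12953/3 (E = -1/3*12953 = -12953/3 ≈ -4317.7)
E*((-2 + 4)*(2 + y)) = -12953*(-2 + 4)*(2 + 1)/3 = -25906*3/3 = -12953/3*6 = -25906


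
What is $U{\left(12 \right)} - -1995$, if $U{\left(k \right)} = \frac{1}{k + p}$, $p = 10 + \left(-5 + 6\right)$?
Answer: $\frac{45886}{23} \approx 1995.0$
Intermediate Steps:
$p = 11$ ($p = 10 + 1 = 11$)
$U{\left(k \right)} = \frac{1}{11 + k}$ ($U{\left(k \right)} = \frac{1}{k + 11} = \frac{1}{11 + k}$)
$U{\left(12 \right)} - -1995 = \frac{1}{11 + 12} - -1995 = \frac{1}{23} + 1995 = \frac{45886}{23}$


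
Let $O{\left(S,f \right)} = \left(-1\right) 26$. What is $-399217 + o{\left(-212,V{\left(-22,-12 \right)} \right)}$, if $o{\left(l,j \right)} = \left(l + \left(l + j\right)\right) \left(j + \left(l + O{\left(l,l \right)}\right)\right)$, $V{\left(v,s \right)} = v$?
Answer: $-283257$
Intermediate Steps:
$O{\left(S,f \right)} = -26$
$o{\left(l,j \right)} = \left(j + 2 l\right) \left(-26 + j + l\right)$ ($o{\left(l,j \right)} = \left(l + \left(l + j\right)\right) \left(j + \left(l - 26\right)\right) = \left(l + \left(j + l\right)\right) \left(j + \left(-26 + l\right)\right) = \left(j + 2 l\right) \left(-26 + j + l\right)$)
$-399217 + o{\left(-212,V{\left(-22,-12 \right)} \right)} = -399217 + \left(\left(-22\right)^{2} - -11024 - -572 + 2 \left(-212\right)^{2} + 3 \left(-22\right) \left(-212\right)\right) = -399217 + \left(484 + 11024 + 572 + 2 \cdot 44944 + 13992\right) = -399217 + \left(484 + 11024 + 572 + 89888 + 13992\right) = -399217 + 115960 = -283257$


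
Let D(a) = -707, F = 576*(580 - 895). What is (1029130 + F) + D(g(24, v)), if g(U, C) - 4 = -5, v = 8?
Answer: 846983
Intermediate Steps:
g(U, C) = -1 (g(U, C) = 4 - 5 = -1)
F = -181440 (F = 576*(-315) = -181440)
(1029130 + F) + D(g(24, v)) = (1029130 - 181440) - 707 = 847690 - 707 = 846983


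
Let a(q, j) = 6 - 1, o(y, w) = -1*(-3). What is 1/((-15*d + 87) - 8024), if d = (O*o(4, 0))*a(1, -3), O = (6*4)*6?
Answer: -1/40337 ≈ -2.4791e-5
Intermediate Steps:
o(y, w) = 3
a(q, j) = 5
O = 144 (O = 24*6 = 144)
d = 2160 (d = (144*3)*5 = 432*5 = 2160)
1/((-15*d + 87) - 8024) = 1/((-15*2160 + 87) - 8024) = 1/((-32400 + 87) - 8024) = 1/(-32313 - 8024) = 1/(-40337) = -1/40337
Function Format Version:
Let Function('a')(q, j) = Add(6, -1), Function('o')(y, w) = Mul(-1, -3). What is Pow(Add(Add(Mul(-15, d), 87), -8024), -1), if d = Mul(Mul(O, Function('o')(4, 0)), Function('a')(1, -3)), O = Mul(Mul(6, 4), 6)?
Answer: Rational(-1, 40337) ≈ -2.4791e-5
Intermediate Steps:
Function('o')(y, w) = 3
Function('a')(q, j) = 5
O = 144 (O = Mul(24, 6) = 144)
d = 2160 (d = Mul(Mul(144, 3), 5) = Mul(432, 5) = 2160)
Pow(Add(Add(Mul(-15, d), 87), -8024), -1) = Pow(Add(Add(Mul(-15, 2160), 87), -8024), -1) = Pow(Add(Add(-32400, 87), -8024), -1) = Pow(Add(-32313, -8024), -1) = Pow(-40337, -1) = Rational(-1, 40337)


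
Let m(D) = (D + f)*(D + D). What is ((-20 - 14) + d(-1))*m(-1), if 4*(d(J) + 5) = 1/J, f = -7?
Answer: -628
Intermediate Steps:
m(D) = 2*D*(-7 + D) (m(D) = (D - 7)*(D + D) = (-7 + D)*(2*D) = 2*D*(-7 + D))
d(J) = -5 + 1/(4*J)
((-20 - 14) + d(-1))*m(-1) = ((-20 - 14) + (-5 + (¼)/(-1)))*(2*(-1)*(-7 - 1)) = (-34 + (-5 + (¼)*(-1)))*(2*(-1)*(-8)) = (-34 + (-5 - ¼))*16 = (-34 - 21/4)*16 = -157/4*16 = -628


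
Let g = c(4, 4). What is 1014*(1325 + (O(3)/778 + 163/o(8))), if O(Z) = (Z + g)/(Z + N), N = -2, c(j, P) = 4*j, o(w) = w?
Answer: 2122749681/1556 ≈ 1.3642e+6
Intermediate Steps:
g = 16 (g = 4*4 = 16)
O(Z) = (16 + Z)/(-2 + Z) (O(Z) = (Z + 16)/(Z - 2) = (16 + Z)/(-2 + Z))
1014*(1325 + (O(3)/778 + 163/o(8))) = 1014*(1325 + (((16 + 3)/(-2 + 3))/778 + 163/8)) = 1014*(1325 + ((19/1)*(1/778) + 163*(⅛))) = 1014*(1325 + ((1*19)*(1/778) + 163/8)) = 1014*(1325 + (19*(1/778) + 163/8)) = 1014*(1325 + (19/778 + 163/8)) = 1014*(1325 + 63483/3112) = 1014*(4186883/3112) = 2122749681/1556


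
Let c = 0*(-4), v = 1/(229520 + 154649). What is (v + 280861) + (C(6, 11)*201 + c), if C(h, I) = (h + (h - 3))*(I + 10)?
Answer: 122492285651/384169 ≈ 3.1885e+5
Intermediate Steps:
C(h, I) = (-3 + 2*h)*(10 + I) (C(h, I) = (h + (-3 + h))*(10 + I) = (-3 + 2*h)*(10 + I))
v = 1/384169 ≈ 2.6030e-6
c = 0
(v + 280861) + (C(6, 11)*201 + c) = (1/384169 + 280861) + ((-30 - 3*11 + 20*6 + 2*11*6)*201 + 0) = 107898089510/384169 + ((-30 - 33 + 120 + 132)*201 + 0) = 107898089510/384169 + (189*201 + 0) = 107898089510/384169 + (37989 + 0) = 107898089510/384169 + 37989 = 122492285651/384169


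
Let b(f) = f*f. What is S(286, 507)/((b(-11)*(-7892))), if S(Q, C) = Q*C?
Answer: -6591/43406 ≈ -0.15185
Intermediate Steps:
b(f) = f²
S(Q, C) = C*Q
S(286, 507)/((b(-11)*(-7892))) = (507*286)/(((-11)²*(-7892))) = 145002/((121*(-7892))) = 145002/(-954932) = 145002*(-1/954932) = -6591/43406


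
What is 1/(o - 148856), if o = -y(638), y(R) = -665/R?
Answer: -638/94969463 ≈ -6.7179e-6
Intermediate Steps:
o = 665/638 (o = -(-665)/638 = -1*(-665/638) = 665/638 ≈ 1.0423)
1/(o - 148856) = 1/(665/638 - 148856) = 1/(-94969463/638) = -638/94969463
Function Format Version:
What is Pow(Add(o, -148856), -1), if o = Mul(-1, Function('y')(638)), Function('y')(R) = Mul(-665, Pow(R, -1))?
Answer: Rational(-638, 94969463) ≈ -6.7179e-6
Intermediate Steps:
o = Rational(665, 638) (o = Mul(-1, Mul(-665, Pow(638, -1))) = Mul(-1, Mul(-665, Rational(1, 638))) = Mul(-1, Rational(-665, 638)) = Rational(665, 638) ≈ 1.0423)
Pow(Add(o, -148856), -1) = Pow(Add(Rational(665, 638), -148856), -1) = Pow(Rational(-94969463, 638), -1) = Rational(-638, 94969463)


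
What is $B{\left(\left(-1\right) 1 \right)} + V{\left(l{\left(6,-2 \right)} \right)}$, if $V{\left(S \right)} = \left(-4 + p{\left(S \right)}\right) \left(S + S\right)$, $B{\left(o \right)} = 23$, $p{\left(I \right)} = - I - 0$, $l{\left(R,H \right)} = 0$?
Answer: $23$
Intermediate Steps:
$p{\left(I \right)} = - I$ ($p{\left(I \right)} = - I + 0 = - I$)
$V{\left(S \right)} = 2 S \left(-4 - S\right)$ ($V{\left(S \right)} = \left(-4 - S\right) \left(S + S\right) = \left(-4 - S\right) 2 S = 2 S \left(-4 - S\right)$)
$B{\left(\left(-1\right) 1 \right)} + V{\left(l{\left(6,-2 \right)} \right)} = 23 - 0 \left(4 + 0\right) = 23 - 0 \cdot 4 = 23 + 0 = 23$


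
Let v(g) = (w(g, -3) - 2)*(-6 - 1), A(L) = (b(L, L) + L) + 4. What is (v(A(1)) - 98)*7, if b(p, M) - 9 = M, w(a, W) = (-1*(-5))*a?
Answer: -4263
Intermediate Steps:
w(a, W) = 5*a
b(p, M) = 9 + M
A(L) = 13 + 2*L (A(L) = ((9 + L) + L) + 4 = (9 + 2*L) + 4 = 13 + 2*L)
v(g) = 14 - 35*g (v(g) = (5*g - 2)*(-6 - 1) = (-2 + 5*g)*(-7) = 14 - 35*g)
(v(A(1)) - 98)*7 = ((14 - 35*(13 + 2*1)) - 98)*7 = ((14 - 35*(13 + 2)) - 98)*7 = ((14 - 35*15) - 98)*7 = ((14 - 525) - 98)*7 = (-511 - 98)*7 = -609*7 = -4263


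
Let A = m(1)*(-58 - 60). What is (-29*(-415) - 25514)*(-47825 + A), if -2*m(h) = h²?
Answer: 643837914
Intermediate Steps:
m(h) = -h²/2
A = 59 (A = (-½*1²)*(-58 - 60) = -½*1*(-118) = -½*(-118) = 59)
(-29*(-415) - 25514)*(-47825 + A) = (-29*(-415) - 25514)*(-47825 + 59) = (12035 - 25514)*(-47766) = -13479*(-47766) = 643837914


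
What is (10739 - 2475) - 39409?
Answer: -31145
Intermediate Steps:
(10739 - 2475) - 39409 = 8264 - 39409 = -31145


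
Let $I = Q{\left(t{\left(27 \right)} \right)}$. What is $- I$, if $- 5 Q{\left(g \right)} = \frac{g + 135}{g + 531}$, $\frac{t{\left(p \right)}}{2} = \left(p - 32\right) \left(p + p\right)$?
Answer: $9$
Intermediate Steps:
$t{\left(p \right)} = 4 p \left(-32 + p\right)$ ($t{\left(p \right)} = 2 \left(p - 32\right) \left(p + p\right) = 2 \left(-32 + p\right) 2 p = 2 \cdot 2 p \left(-32 + p\right) = 4 p \left(-32 + p\right)$)
$Q{\left(g \right)} = - \frac{135 + g}{5 \left(531 + g\right)}$ ($Q{\left(g \right)} = - \frac{\left(g + 135\right) \frac{1}{g + 531}}{5} = - \frac{\left(135 + g\right) \frac{1}{531 + g}}{5} = - \frac{\frac{1}{531 + g} \left(135 + g\right)}{5} = - \frac{135 + g}{5 \left(531 + g\right)}$)
$I = -9$ ($I = \frac{-135 - 4 \cdot 27 \left(-32 + 27\right)}{5 \left(531 + 4 \cdot 27 \left(-32 + 27\right)\right)} = \frac{-135 - 4 \cdot 27 \left(-5\right)}{5 \left(531 + 4 \cdot 27 \left(-5\right)\right)} = \frac{-135 - -540}{5 \left(531 - 540\right)} = \frac{-135 + 540}{5 \left(-9\right)} = \frac{1}{5} \left(- \frac{1}{9}\right) 405 = -9$)
$- I = \left(-1\right) \left(-9\right) = 9$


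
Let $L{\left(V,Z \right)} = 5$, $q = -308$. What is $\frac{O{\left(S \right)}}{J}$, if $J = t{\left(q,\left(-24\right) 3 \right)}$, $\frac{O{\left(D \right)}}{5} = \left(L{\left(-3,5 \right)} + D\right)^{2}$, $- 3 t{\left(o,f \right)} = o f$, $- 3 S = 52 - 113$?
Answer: $- \frac{1805}{4158} \approx -0.4341$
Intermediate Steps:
$S = \frac{61}{3}$ ($S = - \frac{52 - 113}{3} = \left(- \frac{1}{3}\right) \left(-61\right) = \frac{61}{3} \approx 20.333$)
$t{\left(o,f \right)} = - \frac{f o}{3}$ ($t{\left(o,f \right)} = - \frac{o f}{3} = - \frac{f o}{3}$)
$O{\left(D \right)} = 5 \left(5 + D\right)^{2}$
$J = -7392$ ($J = \left(- \frac{1}{3}\right) \left(\left(-24\right) 3\right) \left(-308\right) = \left(- \frac{1}{3}\right) \left(-72\right) \left(-308\right) = -7392$)
$\frac{O{\left(S \right)}}{J} = \frac{5 \left(5 + \frac{61}{3}\right)^{2}}{-7392} = 5 \left(\frac{76}{3}\right)^{2} \left(- \frac{1}{7392}\right) = 5 \cdot \frac{5776}{9} \left(- \frac{1}{7392}\right) = \frac{28880}{9} \left(- \frac{1}{7392}\right) = - \frac{1805}{4158}$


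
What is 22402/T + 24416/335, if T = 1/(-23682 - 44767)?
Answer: -513687132414/335 ≈ -1.5334e+9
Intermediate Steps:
T = -1/68449 (T = 1/(-68449) = -1/68449 ≈ -1.4609e-5)
22402/T + 24416/335 = 22402/(-1/68449) + 24416/335 = 22402*(-68449) + 24416*(1/335) = -1533394498 + 24416/335 = -513687132414/335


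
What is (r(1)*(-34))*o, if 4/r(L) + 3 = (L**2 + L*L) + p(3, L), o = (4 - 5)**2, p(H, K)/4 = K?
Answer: -136/3 ≈ -45.333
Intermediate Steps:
p(H, K) = 4*K
o = 1 (o = (-1)**2 = 1)
r(L) = 4/(-3 + 2*L**2 + 4*L) (r(L) = 4/(-3 + ((L**2 + L*L) + 4*L)) = 4/(-3 + ((L**2 + L**2) + 4*L)) = 4/(-3 + (2*L**2 + 4*L)) = 4/(-3 + 2*L**2 + 4*L))
(r(1)*(-34))*o = ((4/(-3 + 2*1**2 + 4*1))*(-34))*1 = ((4/(-3 + 2*1 + 4))*(-34))*1 = ((4/(-3 + 2 + 4))*(-34))*1 = ((4/3)*(-34))*1 = -136/3*1 = -136/3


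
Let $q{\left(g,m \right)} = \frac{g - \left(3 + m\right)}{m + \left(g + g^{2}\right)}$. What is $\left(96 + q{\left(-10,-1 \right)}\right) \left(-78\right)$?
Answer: $- \frac{665496}{89} \approx -7477.5$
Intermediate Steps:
$q{\left(g,m \right)} = \frac{-3 + g - m}{g + m + g^{2}}$
$\left(96 + q{\left(-10,-1 \right)}\right) \left(-78\right) = \left(96 + \frac{-3 - 10 - -1}{-10 - 1 + \left(-10\right)^{2}}\right) \left(-78\right) = \left(96 + \frac{-3 - 10 + 1}{-10 - 1 + 100}\right) \left(-78\right) = \left(96 + \frac{1}{89} \left(-12\right)\right) \left(-78\right) = \left(96 - \frac{12}{89}\right) \left(-78\right) = \frac{8532}{89} \left(-78\right) = - \frac{665496}{89}$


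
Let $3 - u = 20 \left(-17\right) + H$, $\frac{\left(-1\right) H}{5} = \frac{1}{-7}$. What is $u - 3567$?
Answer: $- \frac{22573}{7} \approx -3224.7$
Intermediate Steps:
$H = \frac{5}{7}$ ($H = - \frac{5}{-7} = \left(-5\right) \left(- \frac{1}{7}\right) = \frac{5}{7} \approx 0.71429$)
$u = \frac{2396}{7}$ ($u = 3 - \left(20 \left(-17\right) + \frac{5}{7}\right) = 3 - \left(-340 + \frac{5}{7}\right) = 3 - - \frac{2375}{7} = 3 + \frac{2375}{7} = \frac{2396}{7} \approx 342.29$)
$u - 3567 = \frac{2396}{7} - 3567 = - \frac{22573}{7}$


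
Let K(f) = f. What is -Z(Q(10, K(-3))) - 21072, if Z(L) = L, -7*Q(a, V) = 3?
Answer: -147501/7 ≈ -21072.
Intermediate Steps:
Q(a, V) = -3/7 (Q(a, V) = -⅐*3 = -3/7)
-Z(Q(10, K(-3))) - 21072 = -1*(-3/7) - 21072 = 3/7 - 21072 = -147501/7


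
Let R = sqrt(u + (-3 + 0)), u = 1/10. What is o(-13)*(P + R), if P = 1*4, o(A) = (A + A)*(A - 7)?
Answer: 2080 + 52*I*sqrt(290) ≈ 2080.0 + 885.53*I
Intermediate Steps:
o(A) = 2*A*(-7 + A) (o(A) = (2*A)*(-7 + A) = 2*A*(-7 + A))
P = 4
u = 1/10 ≈ 0.10000
R = I*sqrt(290)/10 (R = sqrt(1/10 + (-3 + 0)) = sqrt(1/10 - 3) = sqrt(-29/10) = I*sqrt(290)/10 ≈ 1.7029*I)
o(-13)*(P + R) = (2*(-13)*(-7 - 13))*(4 + I*sqrt(290)/10) = (2*(-13)*(-20))*(4 + I*sqrt(290)/10) = 520*(4 + I*sqrt(290)/10) = 2080 + 52*I*sqrt(290)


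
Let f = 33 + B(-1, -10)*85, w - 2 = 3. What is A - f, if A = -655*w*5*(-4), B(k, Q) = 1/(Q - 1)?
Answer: 720222/11 ≈ 65475.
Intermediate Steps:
w = 5 (w = 2 + 3 = 5)
B(k, Q) = 1/(-1 + Q)
f = 278/11 (f = 33 + 85/(-1 - 10) = 33 + 85/(-11) = 33 - 1/11*85 = 33 - 85/11 = 278/11 ≈ 25.273)
A = 65500 (A = -655*5*5*(-4) = -16375*(-4) = -655*(-100) = 65500)
A - f = 65500 - 1*278/11 = 65500 - 278/11 = 720222/11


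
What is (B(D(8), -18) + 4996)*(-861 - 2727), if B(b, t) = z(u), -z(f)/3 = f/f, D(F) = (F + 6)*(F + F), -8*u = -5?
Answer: -17914884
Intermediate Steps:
u = 5/8 (u = -⅛*(-5) = 5/8 ≈ 0.62500)
D(F) = 2*F*(6 + F) (D(F) = (6 + F)*(2*F) = 2*F*(6 + F))
z(f) = -3 (z(f) = -3*f/f = -3*1 = -3)
B(b, t) = -3
(B(D(8), -18) + 4996)*(-861 - 2727) = (-3 + 4996)*(-861 - 2727) = 4993*(-3588) = -17914884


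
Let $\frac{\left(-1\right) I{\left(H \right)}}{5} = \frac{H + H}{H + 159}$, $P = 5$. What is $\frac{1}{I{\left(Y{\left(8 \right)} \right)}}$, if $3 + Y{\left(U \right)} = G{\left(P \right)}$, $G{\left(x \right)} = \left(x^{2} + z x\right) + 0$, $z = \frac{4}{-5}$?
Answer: $- \frac{59}{60} \approx -0.98333$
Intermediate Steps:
$z = - \frac{4}{5}$ ($z = 4 \left(- \frac{1}{5}\right) = - \frac{4}{5} \approx -0.8$)
$G{\left(x \right)} = x^{2} - \frac{4 x}{5}$ ($G{\left(x \right)} = \left(x^{2} - \frac{4 x}{5}\right) + 0 = x^{2} - \frac{4 x}{5}$)
$Y{\left(U \right)} = 18$ ($Y{\left(U \right)} = -3 + \frac{1}{5} \cdot 5 \left(-4 + 5 \cdot 5\right) = -3 + \frac{1}{5} \cdot 5 \left(-4 + 25\right) = -3 + \frac{1}{5} \cdot 5 \cdot 21 = -3 + 21 = 18$)
$I{\left(H \right)} = - \frac{10 H}{159 + H}$ ($I{\left(H \right)} = - 5 \frac{H + H}{H + 159} = - 5 \frac{2 H}{159 + H} = - \frac{10 H}{159 + H}$)
$\frac{1}{I{\left(Y{\left(8 \right)} \right)}} = \frac{1}{\left(-10\right) 18 \frac{1}{159 + 18}} = \frac{1}{\left(-10\right) 18 \cdot \frac{1}{177}} = \frac{1}{- \frac{60}{59}} = - \frac{59}{60}$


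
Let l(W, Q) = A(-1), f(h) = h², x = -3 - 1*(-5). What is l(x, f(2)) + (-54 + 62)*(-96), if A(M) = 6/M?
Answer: -774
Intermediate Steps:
x = 2 (x = -3 + 5 = 2)
l(W, Q) = -6 (l(W, Q) = 6/(-1) = 6*(-1) = -6)
l(x, f(2)) + (-54 + 62)*(-96) = -6 + (-54 + 62)*(-96) = -6 + 8*(-96) = -6 - 768 = -774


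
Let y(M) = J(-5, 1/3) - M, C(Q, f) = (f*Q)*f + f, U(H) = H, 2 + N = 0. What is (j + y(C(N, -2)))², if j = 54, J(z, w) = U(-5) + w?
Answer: 31684/9 ≈ 3520.4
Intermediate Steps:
N = -2 (N = -2 + 0 = -2)
J(z, w) = -5 + w
C(Q, f) = f + Q*f² (C(Q, f) = (Q*f)*f + f = Q*f² + f = f + Q*f²)
y(M) = -14/3 - M (y(M) = (-5 + 1/3) - M = (-5 + ⅓) - M = -14/3 - M)
(j + y(C(N, -2)))² = (54 + (-14/3 - (-2)*(1 - 2*(-2))))² = (54 + (-14/3 - (-2)*(1 + 4)))² = (54 + (-14/3 - (-2)*5))² = (54 + (-14/3 - 1*(-10)))² = (54 + (-14/3 + 10))² = (54 + 16/3)² = (178/3)² = 31684/9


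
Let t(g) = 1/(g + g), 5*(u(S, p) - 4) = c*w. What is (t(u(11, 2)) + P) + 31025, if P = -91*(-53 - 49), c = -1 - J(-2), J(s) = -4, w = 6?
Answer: 3063337/76 ≈ 40307.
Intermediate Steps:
c = 3 (c = -1 - 1*(-4) = -1 + 4 = 3)
P = 9282 (P = -91*(-102) = 9282)
u(S, p) = 38/5 (u(S, p) = 4 + (3*6)/5 = 4 + (⅕)*18 = 4 + 18/5 = 38/5)
t(g) = 1/(2*g)
(t(u(11, 2)) + P) + 31025 = (1/(2*(38/5)) + 9282) + 31025 = ((½)*(5/38) + 9282) + 31025 = (5/76 + 9282) + 31025 = 705437/76 + 31025 = 3063337/76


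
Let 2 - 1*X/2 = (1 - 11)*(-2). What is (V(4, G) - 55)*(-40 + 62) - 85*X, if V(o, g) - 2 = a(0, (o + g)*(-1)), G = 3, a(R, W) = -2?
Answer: 1850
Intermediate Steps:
V(o, g) = 0 (V(o, g) = 2 - 2 = 0)
X = -36 (X = 4 - 2*(1 - 11)*(-2) = 4 - (-20)*(-2) = 4 - 2*20 = 4 - 40 = -36)
(V(4, G) - 55)*(-40 + 62) - 85*X = (0 - 55)*(-40 + 62) - 85*(-36) = -55*22 + 3060 = -1210 + 3060 = 1850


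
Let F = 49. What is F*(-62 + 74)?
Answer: 588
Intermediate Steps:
F*(-62 + 74) = 49*(-62 + 74) = 49*12 = 588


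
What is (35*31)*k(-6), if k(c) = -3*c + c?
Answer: 13020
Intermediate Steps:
k(c) = -2*c
(35*31)*k(-6) = (35*31)*(-2*(-6)) = 1085*12 = 13020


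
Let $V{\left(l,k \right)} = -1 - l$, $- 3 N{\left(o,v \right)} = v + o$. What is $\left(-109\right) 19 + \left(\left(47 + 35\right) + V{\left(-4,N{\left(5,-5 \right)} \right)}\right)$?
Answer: $-1986$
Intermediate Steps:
$N{\left(o,v \right)} = - \frac{o}{3} - \frac{v}{3}$ ($N{\left(o,v \right)} = - \frac{v + o}{3} = - \frac{o + v}{3} = - \frac{o}{3} - \frac{v}{3}$)
$\left(-109\right) 19 + \left(\left(47 + 35\right) + V{\left(-4,N{\left(5,-5 \right)} \right)}\right) = \left(-109\right) 19 + \left(\left(47 + 35\right) - -3\right) = -2071 + \left(82 + \left(-1 + 4\right)\right) = -2071 + \left(82 + 3\right) = -2071 + 85 = -1986$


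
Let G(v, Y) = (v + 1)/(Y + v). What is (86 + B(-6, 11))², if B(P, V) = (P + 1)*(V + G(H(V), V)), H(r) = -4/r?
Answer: 12902464/13689 ≈ 942.54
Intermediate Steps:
G(v, Y) = (1 + v)/(Y + v)
B(P, V) = (1 + P)*(V + (1 - 4/V)/(V - 4/V)) (B(P, V) = (P + 1)*(V + (1 - 4/V)/(V - 4/V)) = (1 + P)*(V + (1 - 4/V)/(V - 4/V)))
(86 + B(-6, 11))² = (86 + (-4 + 11 - 6*(-4 + 11) + 11*(1 - 6)*(-4 + 11²))/(-4 + 11²))² = (86 + (-4 + 11 - 6*7 + 11*(-5)*(-4 + 121))/(-4 + 121))² = (86 + (-4 + 11 - 42 + 11*(-5)*117)/117)² = (86 + (-4 + 11 - 42 - 6435)/117)² = (86 + (1/117)*(-6470))² = (86 - 6470/117)² = (3592/117)² = 12902464/13689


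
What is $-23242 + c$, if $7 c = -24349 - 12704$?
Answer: $- \frac{199747}{7} \approx -28535.0$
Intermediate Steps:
$c = - \frac{37053}{7}$ ($c = \frac{-24349 - 12704}{7} = \frac{1}{7} \left(-37053\right) = - \frac{37053}{7} \approx -5293.3$)
$-23242 + c = -23242 - \frac{37053}{7} = - \frac{199747}{7}$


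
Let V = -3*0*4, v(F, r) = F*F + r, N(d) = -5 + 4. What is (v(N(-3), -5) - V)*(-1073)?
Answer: 4292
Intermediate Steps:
N(d) = -1
v(F, r) = r + F² (v(F, r) = F² + r = r + F²)
V = 0 (V = 0*4 = 0)
(v(N(-3), -5) - V)*(-1073) = ((-5 + (-1)²) - 1*0)*(-1073) = ((-5 + 1) + 0)*(-1073) = (-4 + 0)*(-1073) = -4*(-1073) = 4292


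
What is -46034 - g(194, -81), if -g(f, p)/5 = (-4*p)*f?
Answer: 268246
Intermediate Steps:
g(f, p) = 20*f*p (g(f, p) = -5*(-4*p)*f = -(-20)*f*p = 20*f*p)
-46034 - g(194, -81) = -46034 - 20*194*(-81) = -46034 - 1*(-314280) = -46034 + 314280 = 268246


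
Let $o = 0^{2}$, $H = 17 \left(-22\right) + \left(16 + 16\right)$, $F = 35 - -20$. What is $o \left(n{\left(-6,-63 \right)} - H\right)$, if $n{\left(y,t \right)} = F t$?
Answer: $0$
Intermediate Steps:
$F = 55$ ($F = 35 + 20 = 55$)
$H = -342$ ($H = -374 + 32 = -342$)
$n{\left(y,t \right)} = 55 t$
$o = 0$
$o \left(n{\left(-6,-63 \right)} - H\right) = 0 \left(55 \left(-63\right) - -342\right) = 0 \left(-3465 + 342\right) = 0 \left(-3123\right) = 0$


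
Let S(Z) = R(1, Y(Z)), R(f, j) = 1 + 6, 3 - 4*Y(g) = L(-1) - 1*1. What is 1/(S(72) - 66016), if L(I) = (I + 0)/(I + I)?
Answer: -1/66009 ≈ -1.5149e-5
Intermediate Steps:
L(I) = 1/2 (L(I) = I/((2*I)) = I*(1/(2*I)) = 1/2)
Y(g) = 7/8 (Y(g) = 3/4 - (1/2 - 1*1)/4 = 3/4 - (1/2 - 1)/4 = 3/4 - 1/4*(-1/2) = 3/4 + 1/8 = 7/8)
R(f, j) = 7
S(Z) = 7
1/(S(72) - 66016) = 1/(7 - 66016) = 1/(-66009) = -1/66009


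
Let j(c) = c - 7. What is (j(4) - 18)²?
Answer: 441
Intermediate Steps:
j(c) = -7 + c
(j(4) - 18)² = ((-7 + 4) - 18)² = (-3 - 18)² = (-21)² = 441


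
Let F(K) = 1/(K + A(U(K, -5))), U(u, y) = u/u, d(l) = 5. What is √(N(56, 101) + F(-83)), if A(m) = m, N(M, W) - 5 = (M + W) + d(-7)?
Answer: √1122826/82 ≈ 12.922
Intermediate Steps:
U(u, y) = 1
N(M, W) = 10 + M + W (N(M, W) = 5 + ((M + W) + 5) = 5 + (5 + M + W) = 10 + M + W)
F(K) = 1/(1 + K) (F(K) = 1/(K + 1) = 1/(1 + K))
√(N(56, 101) + F(-83)) = √((10 + 56 + 101) + 1/(1 - 83)) = √(167 + 1/(-82)) = √(167 - 1/82) = √(13693/82) = √1122826/82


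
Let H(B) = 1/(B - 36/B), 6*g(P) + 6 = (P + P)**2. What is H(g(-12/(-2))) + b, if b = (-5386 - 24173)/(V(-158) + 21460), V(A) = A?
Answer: -14082641/10501886 ≈ -1.3410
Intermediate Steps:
g(P) = -1 + 2*P**2/3 (g(P) = -1 + (P + P)**2/6 = -1 + (2*P)**2/6 = -1 + (4*P**2)/6 = -1 + 2*P**2/3)
b = -29559/21302 (b = (-5386 - 24173)/(-158 + 21460) = -29559/21302 ≈ -1.3876)
H(g(-12/(-2))) + b = (-1 + 2*(-12/(-2))**2/3)/(-36 + (-1 + 2*(-12/(-2))**2/3)**2) - 29559/21302 = (-1 + 2*(-12*(-1/2))**2/3)/(-36 + (-1 + 2*(-12*(-1/2))**2/3)**2) - 29559/21302 = (-1 + (2/3)*6**2)/(-36 + (-1 + (2/3)*6**2)**2) - 29559/21302 = (-1 + (2/3)*36)/(-36 + (-1 + (2/3)*36)**2) - 29559/21302 = (-1 + 24)/(-36 + (-1 + 24)**2) - 29559/21302 = 23/(-36 + 23**2) - 29559/21302 = 23/(-36 + 529) - 29559/21302 = 23/493 - 29559/21302 = -14082641/10501886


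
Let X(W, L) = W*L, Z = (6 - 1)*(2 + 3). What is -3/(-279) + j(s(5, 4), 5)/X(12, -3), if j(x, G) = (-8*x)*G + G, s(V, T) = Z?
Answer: 30857/1116 ≈ 27.650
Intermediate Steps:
Z = 25 (Z = 5*5 = 25)
X(W, L) = L*W
s(V, T) = 25
j(x, G) = G - 8*G*x (j(x, G) = -8*G*x + G = G - 8*G*x)
-3/(-279) + j(s(5, 4), 5)/X(12, -3) = -3/(-279) + (5*(1 - 8*25))/((-3*12)) = -3*(-1/279) + (5*(1 - 200))/(-36) = 1/93 + (5*(-199))*(-1/36) = 1/93 - 995*(-1/36) = 1/93 + 995/36 = 30857/1116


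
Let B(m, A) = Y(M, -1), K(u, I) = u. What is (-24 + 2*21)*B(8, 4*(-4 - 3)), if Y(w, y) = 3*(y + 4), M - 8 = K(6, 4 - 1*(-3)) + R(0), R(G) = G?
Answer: 162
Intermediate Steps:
M = 14 (M = 8 + (6 + 0) = 8 + 6 = 14)
Y(w, y) = 12 + 3*y (Y(w, y) = 3*(4 + y) = 12 + 3*y)
B(m, A) = 9 (B(m, A) = 12 + 3*(-1) = 12 - 3 = 9)
(-24 + 2*21)*B(8, 4*(-4 - 3)) = (-24 + 2*21)*9 = (-24 + 42)*9 = 18*9 = 162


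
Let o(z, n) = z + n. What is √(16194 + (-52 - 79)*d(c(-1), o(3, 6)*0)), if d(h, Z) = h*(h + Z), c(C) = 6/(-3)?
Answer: √15670 ≈ 125.18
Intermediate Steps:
c(C) = -2 (c(C) = 6*(-⅓) = -2)
o(z, n) = n + z
d(h, Z) = h*(Z + h)
√(16194 + (-52 - 79)*d(c(-1), o(3, 6)*0)) = √(16194 + (-52 - 79)*(-2*((6 + 3)*0 - 2))) = √(16194 - (-262)*(9*0 - 2)) = √(16194 - (-262)*(0 - 2)) = √(16194 - (-262)*(-2)) = √(16194 - 131*4) = √(16194 - 524) = √15670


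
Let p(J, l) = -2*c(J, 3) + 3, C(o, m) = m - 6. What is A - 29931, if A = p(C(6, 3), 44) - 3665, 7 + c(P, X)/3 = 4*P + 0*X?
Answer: -33479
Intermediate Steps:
c(P, X) = -21 + 12*P (c(P, X) = -21 + 3*(4*P + 0*X) = -21 + 3*(4*P + 0) = -21 + 3*(4*P) = -21 + 12*P)
C(o, m) = -6 + m
p(J, l) = 45 - 24*J (p(J, l) = -2*(-21 + 12*J) + 3 = (42 - 24*J) + 3 = 45 - 24*J)
A = -3548 (A = (45 - 24*(-6 + 3)) - 3665 = (45 - 24*(-3)) - 3665 = (45 + 72) - 3665 = 117 - 3665 = -3548)
A - 29931 = -3548 - 29931 = -33479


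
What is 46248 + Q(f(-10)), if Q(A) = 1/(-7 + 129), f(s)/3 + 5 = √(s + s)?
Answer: 5642257/122 ≈ 46248.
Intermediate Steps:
f(s) = -15 + 3*√2*√s (f(s) = -15 + 3*√(s + s) = -15 + 3*√(2*s) = -15 + 3*(√2*√s) = -15 + 3*√2*√s)
Q(A) = 1/122
46248 + Q(f(-10)) = 46248 + 1/122 = 5642257/122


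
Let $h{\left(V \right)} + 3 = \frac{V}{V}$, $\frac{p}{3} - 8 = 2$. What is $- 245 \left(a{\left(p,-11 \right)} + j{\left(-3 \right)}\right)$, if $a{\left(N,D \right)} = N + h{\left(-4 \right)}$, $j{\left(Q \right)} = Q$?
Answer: $-6125$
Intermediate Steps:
$p = 30$ ($p = 24 + 3 \cdot 2 = 24 + 6 = 30$)
$h{\left(V \right)} = -2$ ($h{\left(V \right)} = -3 + \frac{V}{V} = -3 + 1 = -2$)
$a{\left(N,D \right)} = -2 + N$ ($a{\left(N,D \right)} = N - 2 = -2 + N$)
$- 245 \left(a{\left(p,-11 \right)} + j{\left(-3 \right)}\right) = - 245 \left(\left(-2 + 30\right) - 3\right) = - 245 \left(28 - 3\right) = \left(-245\right) 25 = -6125$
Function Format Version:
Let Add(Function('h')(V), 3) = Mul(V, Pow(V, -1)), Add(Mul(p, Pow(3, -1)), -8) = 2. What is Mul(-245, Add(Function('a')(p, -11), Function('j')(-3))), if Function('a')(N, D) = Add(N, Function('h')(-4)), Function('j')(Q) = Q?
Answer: -6125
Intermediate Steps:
p = 30 (p = Add(24, Mul(3, 2)) = Add(24, 6) = 30)
Function('h')(V) = -2 (Function('h')(V) = Add(-3, Mul(V, Pow(V, -1))) = Add(-3, 1) = -2)
Function('a')(N, D) = Add(-2, N) (Function('a')(N, D) = Add(N, -2) = Add(-2, N))
Mul(-245, Add(Function('a')(p, -11), Function('j')(-3))) = Mul(-245, Add(Add(-2, 30), -3)) = Mul(-245, Add(28, -3)) = Mul(-245, 25) = -6125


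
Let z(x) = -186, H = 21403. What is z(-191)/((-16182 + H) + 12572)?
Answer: -62/5931 ≈ -0.010454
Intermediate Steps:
z(-191)/((-16182 + H) + 12572) = -186/((-16182 + 21403) + 12572) = -186/(5221 + 12572) = -186/17793 = -186*1/17793 = -62/5931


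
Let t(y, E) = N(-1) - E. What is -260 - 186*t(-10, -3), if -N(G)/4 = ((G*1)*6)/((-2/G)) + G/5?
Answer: -15994/5 ≈ -3198.8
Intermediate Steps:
N(G) = 12*G² - 4*G/5 (N(G) = -4*(((G*1)*6)/((-2/G)) + G/5) = -4*((G*6)*(-G/2) + G*(⅕)) = -4*((6*G)*(-G/2) + G/5) = -4*(-3*G² + G/5) = 12*G² - 4*G/5)
t(y, E) = 64/5 - E (t(y, E) = (⅘)*(-1)*(-1 + 15*(-1)) - E = (⅘)*(-1)*(-1 - 15) - E = (⅘)*(-1)*(-16) - E = 64/5 - E)
-260 - 186*t(-10, -3) = -260 - 186*(64/5 - 1*(-3)) = -260 - 186*(64/5 + 3) = -260 - 186*79/5 = -260 - 14694/5 = -15994/5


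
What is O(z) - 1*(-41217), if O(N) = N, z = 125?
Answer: 41342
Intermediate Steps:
O(z) - 1*(-41217) = 125 - 1*(-41217) = 125 + 41217 = 41342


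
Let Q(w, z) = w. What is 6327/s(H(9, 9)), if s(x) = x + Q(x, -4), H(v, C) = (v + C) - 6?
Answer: 2109/8 ≈ 263.63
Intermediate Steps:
H(v, C) = -6 + C + v (H(v, C) = (C + v) - 6 = -6 + C + v)
s(x) = 2*x (s(x) = x + x = 2*x)
6327/s(H(9, 9)) = 6327/((2*(-6 + 9 + 9))) = 6327/((2*12)) = 6327/24 = 6327*(1/24) = 2109/8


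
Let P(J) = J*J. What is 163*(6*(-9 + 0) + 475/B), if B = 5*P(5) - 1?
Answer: -1014023/124 ≈ -8177.6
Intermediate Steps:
P(J) = J²
B = 124 (B = 5*5² - 1 = 5*25 - 1 = 125 - 1 = 124)
163*(6*(-9 + 0) + 475/B) = 163*(6*(-9 + 0) + 475/124) = 163*(6*(-9) + 475*(1/124)) = 163*(-54 + 475/124) = 163*(-6221/124) = -1014023/124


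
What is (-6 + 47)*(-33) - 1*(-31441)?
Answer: 30088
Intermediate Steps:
(-6 + 47)*(-33) - 1*(-31441) = 41*(-33) + 31441 = -1353 + 31441 = 30088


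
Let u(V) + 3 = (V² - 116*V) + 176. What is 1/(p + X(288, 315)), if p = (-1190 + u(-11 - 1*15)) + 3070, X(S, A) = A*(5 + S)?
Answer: 1/98040 ≈ 1.0200e-5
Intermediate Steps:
u(V) = 173 + V² - 116*V (u(V) = -3 + ((V² - 116*V) + 176) = -3 + (176 + V² - 116*V) = 173 + V² - 116*V)
p = 5745 (p = (-1190 + (173 + (-11 - 1*15)² - 116*(-11 - 1*15))) + 3070 = (-1190 + (173 + (-11 - 15)² - 116*(-11 - 15))) + 3070 = (-1190 + (173 + (-26)² - 116*(-26))) + 3070 = (-1190 + (173 + 676 + 3016)) + 3070 = (-1190 + 3865) + 3070 = 2675 + 3070 = 5745)
1/(p + X(288, 315)) = 1/(5745 + 315*(5 + 288)) = 1/(5745 + 315*293) = 1/(5745 + 92295) = 1/98040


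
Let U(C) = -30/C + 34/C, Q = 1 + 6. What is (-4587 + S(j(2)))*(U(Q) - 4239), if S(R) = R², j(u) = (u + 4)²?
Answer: 97640679/7 ≈ 1.3949e+7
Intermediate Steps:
Q = 7
j(u) = (4 + u)²
U(C) = 4/C
(-4587 + S(j(2)))*(U(Q) - 4239) = (-4587 + ((4 + 2)²)²)*(4/7 - 4239) = (-4587 + (6²)²)*(4*(⅐) - 4239) = (-4587 + 36²)*(4/7 - 4239) = (-4587 + 1296)*(-29669/7) = -3291*(-29669/7) = 97640679/7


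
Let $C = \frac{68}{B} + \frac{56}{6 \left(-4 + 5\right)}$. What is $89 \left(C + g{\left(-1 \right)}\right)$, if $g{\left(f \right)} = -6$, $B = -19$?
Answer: $- \frac{1246}{57} \approx -21.86$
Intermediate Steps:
$C = \frac{328}{57}$ ($C = \frac{68}{-19} + \frac{56}{6 \left(-4 + 5\right)} = 68 \left(- \frac{1}{19}\right) + \frac{56}{6 \cdot 1} = - \frac{68}{19} + \frac{56}{6} = - \frac{68}{19} + 56 \cdot \frac{1}{6} = - \frac{68}{19} + \frac{28}{3} = \frac{328}{57} \approx 5.7544$)
$89 \left(C + g{\left(-1 \right)}\right) = 89 \left(\frac{328}{57} - 6\right) = 89 \left(- \frac{14}{57}\right) = - \frac{1246}{57}$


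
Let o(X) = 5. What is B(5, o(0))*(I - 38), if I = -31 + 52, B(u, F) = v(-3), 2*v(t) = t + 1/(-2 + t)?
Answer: 136/5 ≈ 27.200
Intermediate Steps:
v(t) = t/2 + 1/(2*(-2 + t)) (v(t) = (t + 1/(-2 + t))/2 = t/2 + 1/(2*(-2 + t)))
B(u, F) = -8/5 (B(u, F) = (1 + (-3)² - 2*(-3))/(2*(-2 - 3)) = (½)*(1 + 9 + 6)/(-5) = (½)*(-⅕)*16 = -8/5)
I = 21
B(5, o(0))*(I - 38) = -8*(21 - 38)/5 = -8/5*(-17) = 136/5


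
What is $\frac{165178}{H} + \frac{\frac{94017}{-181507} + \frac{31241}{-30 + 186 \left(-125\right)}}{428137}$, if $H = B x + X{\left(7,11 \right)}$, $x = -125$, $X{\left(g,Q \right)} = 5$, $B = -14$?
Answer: $\frac{306483207303701657}{3256354076481936} \approx 94.119$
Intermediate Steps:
$H = 1755$ ($H = \left(-14\right) \left(-125\right) + 5 = 1750 + 5 = 1755$)
$\frac{165178}{H} + \frac{\frac{94017}{-181507} + \frac{31241}{-30 + 186 \left(-125\right)}}{428137} = \frac{165178}{1755} + \frac{\frac{94017}{-181507} + \frac{31241}{-30 + 186 \left(-125\right)}}{428137} = 165178 \cdot \frac{1}{1755} + \left(94017 \left(- \frac{1}{181507}\right) + \frac{31241}{-30 - 23250}\right) \frac{1}{428137} = \frac{12706}{135} + \left(- \frac{94017}{181507} + \frac{31241}{-23280}\right) \frac{1}{428137} = \frac{12706}{135} + \left(- \frac{94017}{181507} + 31241 \left(- \frac{1}{23280}\right)\right) \frac{1}{428137} = \frac{12706}{135} + \left(- \frac{94017}{181507} - \frac{31241}{23280}\right) \frac{1}{428137} = \frac{12706}{135} - \frac{7859175947}{1809085598045520} = \frac{306483207303701657}{3256354076481936}$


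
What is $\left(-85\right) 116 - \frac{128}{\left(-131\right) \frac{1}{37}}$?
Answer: $- \frac{1286924}{131} \approx -9823.8$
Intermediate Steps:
$\left(-85\right) 116 - \frac{128}{\left(-131\right) \frac{1}{37}} = -9860 - \frac{128}{\left(-131\right) \frac{1}{37}} = -9860 - \frac{128}{- \frac{131}{37}} = -9860 - - \frac{4736}{131} = -9860 + \frac{4736}{131} = - \frac{1286924}{131}$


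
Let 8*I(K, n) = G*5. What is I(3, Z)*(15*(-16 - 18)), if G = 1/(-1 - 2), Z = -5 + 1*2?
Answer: 425/4 ≈ 106.25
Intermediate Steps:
Z = -3 (Z = -5 + 2 = -3)
G = -1/3 (G = 1/(-3) = -1/3 ≈ -0.33333)
I(K, n) = -5/24 (I(K, n) = (-1/3*5)/8 = (1/8)*(-5/3) = -5/24)
I(3, Z)*(15*(-16 - 18)) = -25*(-16 - 18)/8 = -25*(-34)/8 = -5/24*(-510) = 425/4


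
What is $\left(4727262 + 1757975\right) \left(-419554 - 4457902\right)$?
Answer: $-31631458117072$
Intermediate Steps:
$\left(4727262 + 1757975\right) \left(-419554 - 4457902\right) = 6485237 \left(-4877456\right) = -31631458117072$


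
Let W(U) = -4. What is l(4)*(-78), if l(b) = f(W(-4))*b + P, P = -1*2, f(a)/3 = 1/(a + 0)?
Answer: 390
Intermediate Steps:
f(a) = 3/a (f(a) = 3/(a + 0) = 3/a)
P = -2
l(b) = -2 - 3*b/4 (l(b) = (3/(-4))*b - 2 = (3*(-1/4))*b - 2 = -3*b/4 - 2 = -2 - 3*b/4)
l(4)*(-78) = (-2 - 3/4*4)*(-78) = (-2 - 3)*(-78) = -5*(-78) = 390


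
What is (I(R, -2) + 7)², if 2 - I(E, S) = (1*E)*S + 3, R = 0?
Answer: 36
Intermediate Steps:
I(E, S) = -1 - E*S (I(E, S) = 2 - ((1*E)*S + 3) = 2 - (E*S + 3) = 2 - (3 + E*S) = 2 + (-3 - E*S) = -1 - E*S)
(I(R, -2) + 7)² = ((-1 - 1*0*(-2)) + 7)² = ((-1 + 0) + 7)² = (-1 + 7)² = 6² = 36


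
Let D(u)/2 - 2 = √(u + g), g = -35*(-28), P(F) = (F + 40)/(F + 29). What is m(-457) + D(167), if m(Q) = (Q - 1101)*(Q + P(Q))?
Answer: 152045297/214 + 2*√1147 ≈ 7.1056e+5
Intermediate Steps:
P(F) = (40 + F)/(29 + F)
g = 980
m(Q) = (-1101 + Q)*(Q + (40 + Q)/(29 + Q)) (m(Q) = (Q - 1101)*(Q + (40 + Q)/(29 + Q)) = (-1101 + Q)*(Q + (40 + Q)/(29 + Q)))
D(u) = 4 + 2*√(980 + u) (D(u) = 4 + 2*√(u + 980) = 4 + 2*√(980 + u))
m(-457) + D(167) = (-44040 + (-457)³ - 32990*(-457) - 1071*(-457)²)/(29 - 457) + (4 + 2*√(980 + 167)) = (-44040 - 95443993 + 15076430 - 1071*208849)/(-428) + (4 + 2*√1147) = -(-44040 - 95443993 + 15076430 - 223677279)/428 + (4 + 2*√1147) = -1/428*(-304088882) + (4 + 2*√1147) = 152044441/214 + (4 + 2*√1147) = 152045297/214 + 2*√1147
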